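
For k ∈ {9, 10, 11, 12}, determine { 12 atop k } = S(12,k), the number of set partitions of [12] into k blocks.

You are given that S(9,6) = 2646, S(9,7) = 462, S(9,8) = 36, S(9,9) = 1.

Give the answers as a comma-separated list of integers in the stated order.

r10: T_10,7=7×462+2646=5880; T_10,8=8×36+462=750; T_10,9=9×1+36=45; T_10,10=10×0+1=1
r11: T_11,8=8×750+5880=11880; T_11,9=9×45+750=1155; T_11,10=10×1+45=55; T_11,11=11×0+1=1
r12: T_12,9=9×1155+11880=22275; T_12,10=10×55+1155=1705; T_12,11=11×1+55=66; T_12,12=12×0+1=1
Read S(12,9) = 22275, S(12,10) = 1705, S(12,11) = 66, S(12,12) = 1.

22275, 1705, 66, 1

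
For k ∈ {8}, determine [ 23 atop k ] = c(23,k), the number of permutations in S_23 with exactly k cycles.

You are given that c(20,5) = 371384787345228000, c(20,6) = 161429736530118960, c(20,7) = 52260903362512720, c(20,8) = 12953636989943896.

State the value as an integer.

199321978221066137360

[21] T[21,6]:20*161429736530118960+371384787345228000=3599979517947607200 · T[21,7]:20*52260903362512720+161429736530118960=1206647803780373360 · T[21,8]:20*12953636989943896+52260903362512720=311333643161390640
[22] T[22,7]:21*1206647803780373360+3599979517947607200=28939583397335447760 · T[22,8]:21*311333643161390640+1206647803780373360=7744654310169576800
[23] T[23,8]:22*7744654310169576800+28939583397335447760=199321978221066137360
Read c(23,8) = 199321978221066137360.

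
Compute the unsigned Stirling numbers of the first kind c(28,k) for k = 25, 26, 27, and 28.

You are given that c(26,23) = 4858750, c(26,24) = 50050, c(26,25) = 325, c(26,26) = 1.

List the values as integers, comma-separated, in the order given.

7739550, 67977, 378, 1

r27: T_27,24=26×50050+4858750=6160050; T_27,25=26×325+50050=58500; T_27,26=26×1+325=351; T_27,27=26×0+1=1
r28: T_28,25=27×58500+6160050=7739550; T_28,26=27×351+58500=67977; T_28,27=27×1+351=378; T_28,28=27×0+1=1
Read c(28,25) = 7739550, c(28,26) = 67977, c(28,27) = 378, c(28,28) = 1.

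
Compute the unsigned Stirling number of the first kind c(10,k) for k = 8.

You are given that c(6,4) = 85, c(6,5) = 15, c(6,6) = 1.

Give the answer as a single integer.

870

[7] T[7,5]:6*15+85=175 · T[7,6]:6*1+15=21 · T[7,7]:6*0+1=1
[8] T[8,6]:7*21+175=322 · T[8,7]:7*1+21=28 · T[8,8]:7*0+1=1
[9] T[9,7]:8*28+322=546 · T[9,8]:8*1+28=36
[10] T[10,8]:9*36+546=870
Read c(10,8) = 870.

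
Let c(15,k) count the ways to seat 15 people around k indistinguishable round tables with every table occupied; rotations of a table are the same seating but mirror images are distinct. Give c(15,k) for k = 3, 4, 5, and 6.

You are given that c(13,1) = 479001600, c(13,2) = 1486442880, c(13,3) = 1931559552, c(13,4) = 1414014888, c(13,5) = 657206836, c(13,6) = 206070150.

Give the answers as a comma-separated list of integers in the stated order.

[14] T[14,2]:13*1486442880+479001600=19802759040 · T[14,3]:13*1931559552+1486442880=26596717056 · T[14,4]:13*1414014888+1931559552=20313753096 · T[14,5]:13*657206836+1414014888=9957703756 · T[14,6]:13*206070150+657206836=3336118786
[15] T[15,3]:14*26596717056+19802759040=392156797824 · T[15,4]:14*20313753096+26596717056=310989260400 · T[15,5]:14*9957703756+20313753096=159721605680 · T[15,6]:14*3336118786+9957703756=56663366760
Read c(15,3) = 392156797824, c(15,4) = 310989260400, c(15,5) = 159721605680, c(15,6) = 56663366760.

392156797824, 310989260400, 159721605680, 56663366760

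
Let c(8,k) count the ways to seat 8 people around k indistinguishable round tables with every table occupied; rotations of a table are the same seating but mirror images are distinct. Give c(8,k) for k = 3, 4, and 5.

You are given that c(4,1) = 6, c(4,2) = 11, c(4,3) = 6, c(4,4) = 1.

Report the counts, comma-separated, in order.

@5  (5,1):6·4+0→24, (5,2):11·4+6→50, (5,3):6·4+11→35, (5,4):1·4+6→10, (5,5):0·4+1→1
@6  (6,1):24·5+0→120, (6,2):50·5+24→274, (6,3):35·5+50→225, (6,4):10·5+35→85, (6,5):1·5+10→15
@7  (7,2):274·6+120→1764, (7,3):225·6+274→1624, (7,4):85·6+225→735, (7,5):15·6+85→175
@8  (8,3):1624·7+1764→13132, (8,4):735·7+1624→6769, (8,5):175·7+735→1960
Read c(8,3) = 13132, c(8,4) = 6769, c(8,5) = 1960.

13132, 6769, 1960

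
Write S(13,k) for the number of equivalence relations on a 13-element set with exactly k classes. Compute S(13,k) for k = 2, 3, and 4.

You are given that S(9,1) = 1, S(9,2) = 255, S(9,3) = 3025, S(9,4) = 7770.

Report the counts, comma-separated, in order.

row 10: T[10][1]=1·1+0=1  T[10][2]=2·255+1=511  T[10][3]=3·3025+255=9330  T[10][4]=4·7770+3025=34105
row 11: T[11][1]=1·1+0=1  T[11][2]=2·511+1=1023  T[11][3]=3·9330+511=28501  T[11][4]=4·34105+9330=145750
row 12: T[12][1]=1·1+0=1  T[12][2]=2·1023+1=2047  T[12][3]=3·28501+1023=86526  T[12][4]=4·145750+28501=611501
row 13: T[13][2]=2·2047+1=4095  T[13][3]=3·86526+2047=261625  T[13][4]=4·611501+86526=2532530
Read S(13,2) = 4095, S(13,3) = 261625, S(13,4) = 2532530.

4095, 261625, 2532530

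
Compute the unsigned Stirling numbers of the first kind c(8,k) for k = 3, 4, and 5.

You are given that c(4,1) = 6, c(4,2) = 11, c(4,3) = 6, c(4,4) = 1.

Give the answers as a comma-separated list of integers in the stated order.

13132, 6769, 1960

row 5: T[5][1]=4·6+0=24  T[5][2]=4·11+6=50  T[5][3]=4·6+11=35  T[5][4]=4·1+6=10  T[5][5]=4·0+1=1
row 6: T[6][1]=5·24+0=120  T[6][2]=5·50+24=274  T[6][3]=5·35+50=225  T[6][4]=5·10+35=85  T[6][5]=5·1+10=15
row 7: T[7][2]=6·274+120=1764  T[7][3]=6·225+274=1624  T[7][4]=6·85+225=735  T[7][5]=6·15+85=175
row 8: T[8][3]=7·1624+1764=13132  T[8][4]=7·735+1624=6769  T[8][5]=7·175+735=1960
Read c(8,3) = 13132, c(8,4) = 6769, c(8,5) = 1960.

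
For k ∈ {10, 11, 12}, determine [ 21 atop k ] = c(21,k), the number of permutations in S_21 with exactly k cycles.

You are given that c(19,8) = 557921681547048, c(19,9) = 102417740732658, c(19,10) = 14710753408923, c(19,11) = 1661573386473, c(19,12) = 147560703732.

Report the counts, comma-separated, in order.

10142299865511450, 1307535010540395, 135585182899530

r20: T_20,9=19×102417740732658+557921681547048=2503858755467550; T_20,10=19×14710753408923+102417740732658=381922055502195; T_20,11=19×1661573386473+14710753408923=46280647751910; T_20,12=19×147560703732+1661573386473=4465226757381
r21: T_21,10=20×381922055502195+2503858755467550=10142299865511450; T_21,11=20×46280647751910+381922055502195=1307535010540395; T_21,12=20×4465226757381+46280647751910=135585182899530
Read c(21,10) = 10142299865511450, c(21,11) = 1307535010540395, c(21,12) = 135585182899530.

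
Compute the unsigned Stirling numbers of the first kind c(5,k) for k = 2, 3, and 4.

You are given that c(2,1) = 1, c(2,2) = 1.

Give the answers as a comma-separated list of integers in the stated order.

[3] T[3,1]:2*1+0=2 · T[3,2]:2*1+1=3 · T[3,3]:2*0+1=1
[4] T[4,1]:3*2+0=6 · T[4,2]:3*3+2=11 · T[4,3]:3*1+3=6 · T[4,4]:3*0+1=1
[5] T[5,2]:4*11+6=50 · T[5,3]:4*6+11=35 · T[5,4]:4*1+6=10
Read c(5,2) = 50, c(5,3) = 35, c(5,4) = 10.

50, 35, 10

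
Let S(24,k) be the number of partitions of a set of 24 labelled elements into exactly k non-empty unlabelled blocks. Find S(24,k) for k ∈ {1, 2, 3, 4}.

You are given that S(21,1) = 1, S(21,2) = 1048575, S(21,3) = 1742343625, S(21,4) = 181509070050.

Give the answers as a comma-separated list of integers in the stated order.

1, 8388607, 47063200806, 11681056634501

@22  (22,1):1·1+0→1, (22,2):1048575·2+1→2097151, (22,3):1742343625·3+1048575→5228079450, (22,4):181509070050·4+1742343625→727778623825
@23  (23,1):1·1+0→1, (23,2):2097151·2+1→4194303, (23,3):5228079450·3+2097151→15686335501, (23,4):727778623825·4+5228079450→2916342574750
@24  (24,1):1·1+0→1, (24,2):4194303·2+1→8388607, (24,3):15686335501·3+4194303→47063200806, (24,4):2916342574750·4+15686335501→11681056634501
Read S(24,1) = 1, S(24,2) = 8388607, S(24,3) = 47063200806, S(24,4) = 11681056634501.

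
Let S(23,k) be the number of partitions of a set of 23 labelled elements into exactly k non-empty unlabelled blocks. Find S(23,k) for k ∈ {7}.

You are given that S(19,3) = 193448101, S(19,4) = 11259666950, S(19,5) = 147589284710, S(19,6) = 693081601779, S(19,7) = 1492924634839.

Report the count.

4382641999117305

row 20: T[20][4]=4·11259666950+193448101=45232115901  T[20][5]=5·147589284710+11259666950=749206090500  T[20][6]=6·693081601779+147589284710=4306078895384  T[20][7]=7·1492924634839+693081601779=11143554045652
row 21: T[21][5]=5·749206090500+45232115901=3791262568401  T[21][6]=6·4306078895384+749206090500=26585679462804  T[21][7]=7·11143554045652+4306078895384=82310957214948
row 22: T[22][6]=6·26585679462804+3791262568401=163305339345225  T[22][7]=7·82310957214948+26585679462804=602762379967440
row 23: T[23][7]=7·602762379967440+163305339345225=4382641999117305
Read S(23,7) = 4382641999117305.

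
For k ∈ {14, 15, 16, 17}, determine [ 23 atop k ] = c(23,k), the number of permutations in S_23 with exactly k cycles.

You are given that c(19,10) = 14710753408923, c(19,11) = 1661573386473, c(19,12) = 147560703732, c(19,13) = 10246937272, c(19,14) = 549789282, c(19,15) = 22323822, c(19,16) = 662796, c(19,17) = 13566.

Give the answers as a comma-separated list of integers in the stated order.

971250460939913, 62382416421941, 3256091103430, 136717357942

row 20: T[20][11]=19·1661573386473+14710753408923=46280647751910  T[20][12]=19·147560703732+1661573386473=4465226757381  T[20][13]=19·10246937272+147560703732=342252511900  T[20][14]=19·549789282+10246937272=20692933630  T[20][15]=19·22323822+549789282=973941900  T[20][16]=19·662796+22323822=34916946  T[20][17]=19·13566+662796=920550
row 21: T[21][12]=20·4465226757381+46280647751910=135585182899530  T[21][13]=20·342252511900+4465226757381=11310276995381  T[21][14]=20·20692933630+342252511900=756111184500  T[21][15]=20·973941900+20692933630=40171771630  T[21][16]=20·34916946+973941900=1672280820  T[21][17]=20·920550+34916946=53327946
row 22: T[22][13]=21·11310276995381+135585182899530=373100999802531  T[22][14]=21·756111184500+11310276995381=27188611869881  T[22][15]=21·40171771630+756111184500=1599718388730  T[22][16]=21·1672280820+40171771630=75289668850  T[22][17]=21·53327946+1672280820=2792167686
row 23: T[23][14]=22·27188611869881+373100999802531=971250460939913  T[23][15]=22·1599718388730+27188611869881=62382416421941  T[23][16]=22·75289668850+1599718388730=3256091103430  T[23][17]=22·2792167686+75289668850=136717357942
Read c(23,14) = 971250460939913, c(23,15) = 62382416421941, c(23,16) = 3256091103430, c(23,17) = 136717357942.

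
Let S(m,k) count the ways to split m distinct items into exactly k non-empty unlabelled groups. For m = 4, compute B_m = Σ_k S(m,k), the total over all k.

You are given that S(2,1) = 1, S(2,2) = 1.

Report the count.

[3] T[3,1]:1*1+0=1 · T[3,2]:2*1+1=3 · T[3,3]:3*0+1=1
[4] T[4,1]:1*1+0=1 · T[4,2]:2*3+1=7 · T[4,3]:3*1+3=6 · T[4,4]:4*0+1=1
B_4 = ΣS(4,k) = 1+7+6+1 = 15

15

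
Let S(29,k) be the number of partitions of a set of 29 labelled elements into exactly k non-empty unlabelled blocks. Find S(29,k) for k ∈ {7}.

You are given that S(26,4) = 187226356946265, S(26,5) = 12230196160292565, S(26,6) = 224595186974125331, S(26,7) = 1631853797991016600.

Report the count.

588469772213874823272

r27: T_27,5=5×12230196160292565+187226356946265=61338207158409090; T_27,6=6×224595186974125331+12230196160292565=1359801318005044551; T_27,7=7×1631853797991016600+224595186974125331=11647571772911241531
r28: T_28,6=6×1359801318005044551+61338207158409090=8220146115188676396; T_28,7=7×11647571772911241531+1359801318005044551=82892803728383735268
r29: T_29,7=7×82892803728383735268+8220146115188676396=588469772213874823272
Read S(29,7) = 588469772213874823272.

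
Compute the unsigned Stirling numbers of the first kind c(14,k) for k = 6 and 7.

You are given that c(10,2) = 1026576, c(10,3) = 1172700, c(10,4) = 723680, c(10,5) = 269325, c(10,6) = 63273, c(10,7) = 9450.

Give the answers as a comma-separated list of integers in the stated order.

[11] T[11,3]:10*1172700+1026576=12753576 · T[11,4]:10*723680+1172700=8409500 · T[11,5]:10*269325+723680=3416930 · T[11,6]:10*63273+269325=902055 · T[11,7]:10*9450+63273=157773
[12] T[12,4]:11*8409500+12753576=105258076 · T[12,5]:11*3416930+8409500=45995730 · T[12,6]:11*902055+3416930=13339535 · T[12,7]:11*157773+902055=2637558
[13] T[13,5]:12*45995730+105258076=657206836 · T[13,6]:12*13339535+45995730=206070150 · T[13,7]:12*2637558+13339535=44990231
[14] T[14,6]:13*206070150+657206836=3336118786 · T[14,7]:13*44990231+206070150=790943153
Read c(14,6) = 3336118786, c(14,7) = 790943153.

3336118786, 790943153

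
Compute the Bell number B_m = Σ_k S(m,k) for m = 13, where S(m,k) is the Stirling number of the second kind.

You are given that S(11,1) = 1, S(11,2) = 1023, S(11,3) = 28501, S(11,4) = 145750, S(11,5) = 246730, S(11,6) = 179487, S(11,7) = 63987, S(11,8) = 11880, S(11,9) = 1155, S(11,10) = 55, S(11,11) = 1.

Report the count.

row 12: T[12][1]=1·1+0=1  T[12][2]=2·1023+1=2047  T[12][3]=3·28501+1023=86526  T[12][4]=4·145750+28501=611501  T[12][5]=5·246730+145750=1379400  T[12][6]=6·179487+246730=1323652  T[12][7]=7·63987+179487=627396  T[12][8]=8·11880+63987=159027  T[12][9]=9·1155+11880=22275  T[12][10]=10·55+1155=1705  T[12][11]=11·1+55=66  T[12][12]=12·0+1=1
row 13: T[13][1]=1·1+0=1  T[13][2]=2·2047+1=4095  T[13][3]=3·86526+2047=261625  T[13][4]=4·611501+86526=2532530  T[13][5]=5·1379400+611501=7508501  T[13][6]=6·1323652+1379400=9321312  T[13][7]=7·627396+1323652=5715424  T[13][8]=8·159027+627396=1899612  T[13][9]=9·22275+159027=359502  T[13][10]=10·1705+22275=39325  T[13][11]=11·66+1705=2431  T[13][12]=12·1+66=78  T[13][13]=13·0+1=1
B_13 = ΣS(13,k) = 1+4095+261625+2532530+7508501+9321312+5715424+1899612+359502+39325+2431+78+1 = 27644437

27644437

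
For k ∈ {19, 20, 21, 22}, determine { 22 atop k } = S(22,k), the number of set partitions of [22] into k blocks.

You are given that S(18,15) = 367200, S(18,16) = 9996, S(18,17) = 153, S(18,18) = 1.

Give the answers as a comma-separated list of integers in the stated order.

i=19: T(19,16)=367200+16·9996=527136 | T(19,17)=9996+17·153=12597 | T(19,18)=153+18·1=171 | T(19,19)=1+19·0=1
i=20: T(20,17)=527136+17·12597=741285 | T(20,18)=12597+18·171=15675 | T(20,19)=171+19·1=190 | T(20,20)=1+20·0=1
i=21: T(21,18)=741285+18·15675=1023435 | T(21,19)=15675+19·190=19285 | T(21,20)=190+20·1=210 | T(21,21)=1+21·0=1
i=22: T(22,19)=1023435+19·19285=1389850 | T(22,20)=19285+20·210=23485 | T(22,21)=210+21·1=231 | T(22,22)=1+22·0=1
Read S(22,19) = 1389850, S(22,20) = 23485, S(22,21) = 231, S(22,22) = 1.

1389850, 23485, 231, 1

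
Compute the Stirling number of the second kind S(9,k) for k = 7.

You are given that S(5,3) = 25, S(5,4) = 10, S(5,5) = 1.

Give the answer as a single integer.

r6: T_6,4=4×10+25=65; T_6,5=5×1+10=15; T_6,6=6×0+1=1
r7: T_7,5=5×15+65=140; T_7,6=6×1+15=21; T_7,7=7×0+1=1
r8: T_8,6=6×21+140=266; T_8,7=7×1+21=28
r9: T_9,7=7×28+266=462
Read S(9,7) = 462.

462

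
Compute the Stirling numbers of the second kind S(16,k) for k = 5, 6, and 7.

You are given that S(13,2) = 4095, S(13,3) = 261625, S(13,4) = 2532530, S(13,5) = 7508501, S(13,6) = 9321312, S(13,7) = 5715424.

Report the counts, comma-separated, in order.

@14  (14,3):261625·3+4095→788970, (14,4):2532530·4+261625→10391745, (14,5):7508501·5+2532530→40075035, (14,6):9321312·6+7508501→63436373, (14,7):5715424·7+9321312→49329280
@15  (15,4):10391745·4+788970→42355950, (15,5):40075035·5+10391745→210766920, (15,6):63436373·6+40075035→420693273, (15,7):49329280·7+63436373→408741333
@16  (16,5):210766920·5+42355950→1096190550, (16,6):420693273·6+210766920→2734926558, (16,7):408741333·7+420693273→3281882604
Read S(16,5) = 1096190550, S(16,6) = 2734926558, S(16,7) = 3281882604.

1096190550, 2734926558, 3281882604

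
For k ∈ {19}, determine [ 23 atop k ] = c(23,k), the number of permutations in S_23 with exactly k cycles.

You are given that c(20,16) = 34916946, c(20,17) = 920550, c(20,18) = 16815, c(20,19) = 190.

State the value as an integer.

116896626

r21: T_21,17=20×920550+34916946=53327946; T_21,18=20×16815+920550=1256850; T_21,19=20×190+16815=20615
r22: T_22,18=21×1256850+53327946=79721796; T_22,19=21×20615+1256850=1689765
r23: T_23,19=22×1689765+79721796=116896626
Read c(23,19) = 116896626.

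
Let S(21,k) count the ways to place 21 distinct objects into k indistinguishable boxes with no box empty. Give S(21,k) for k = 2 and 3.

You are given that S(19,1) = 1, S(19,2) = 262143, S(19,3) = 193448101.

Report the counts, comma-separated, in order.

1048575, 1742343625

[20] T[20,1]:1*1+0=1 · T[20,2]:2*262143+1=524287 · T[20,3]:3*193448101+262143=580606446
[21] T[21,2]:2*524287+1=1048575 · T[21,3]:3*580606446+524287=1742343625
Read S(21,2) = 1048575, S(21,3) = 1742343625.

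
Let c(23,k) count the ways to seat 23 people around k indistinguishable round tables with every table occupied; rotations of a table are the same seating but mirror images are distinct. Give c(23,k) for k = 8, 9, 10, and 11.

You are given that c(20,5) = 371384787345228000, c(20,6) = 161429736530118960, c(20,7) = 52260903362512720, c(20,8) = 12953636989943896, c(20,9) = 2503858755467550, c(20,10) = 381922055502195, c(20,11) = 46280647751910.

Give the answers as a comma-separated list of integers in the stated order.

[21] T[21,6]:20*161429736530118960+371384787345228000=3599979517947607200 · T[21,7]:20*52260903362512720+161429736530118960=1206647803780373360 · T[21,8]:20*12953636989943896+52260903362512720=311333643161390640 · T[21,9]:20*2503858755467550+12953636989943896=63030812099294896 · T[21,10]:20*381922055502195+2503858755467550=10142299865511450 · T[21,11]:20*46280647751910+381922055502195=1307535010540395
[22] T[22,7]:21*1206647803780373360+3599979517947607200=28939583397335447760 · T[22,8]:21*311333643161390640+1206647803780373360=7744654310169576800 · T[22,9]:21*63030812099294896+311333643161390640=1634980697246583456 · T[22,10]:21*10142299865511450+63030812099294896=276019109275035346 · T[22,11]:21*1307535010540395+10142299865511450=37600535086859745
[23] T[23,8]:22*7744654310169576800+28939583397335447760=199321978221066137360 · T[23,9]:22*1634980697246583456+7744654310169576800=43714229649594412832 · T[23,10]:22*276019109275035346+1634980697246583456=7707401101297361068 · T[23,11]:22*37600535086859745+276019109275035346=1103230881185949736
Read c(23,8) = 199321978221066137360, c(23,9) = 43714229649594412832, c(23,10) = 7707401101297361068, c(23,11) = 1103230881185949736.

199321978221066137360, 43714229649594412832, 7707401101297361068, 1103230881185949736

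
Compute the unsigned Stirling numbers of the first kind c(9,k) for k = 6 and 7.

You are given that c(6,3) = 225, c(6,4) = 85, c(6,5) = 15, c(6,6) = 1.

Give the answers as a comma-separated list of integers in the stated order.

r7: T_7,4=6×85+225=735; T_7,5=6×15+85=175; T_7,6=6×1+15=21; T_7,7=6×0+1=1
r8: T_8,5=7×175+735=1960; T_8,6=7×21+175=322; T_8,7=7×1+21=28
r9: T_9,6=8×322+1960=4536; T_9,7=8×28+322=546
Read c(9,6) = 4536, c(9,7) = 546.

4536, 546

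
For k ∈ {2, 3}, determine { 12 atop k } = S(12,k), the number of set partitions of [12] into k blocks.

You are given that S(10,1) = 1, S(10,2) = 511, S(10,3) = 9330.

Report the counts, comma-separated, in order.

@11  (11,1):1·1+0→1, (11,2):511·2+1→1023, (11,3):9330·3+511→28501
@12  (12,2):1023·2+1→2047, (12,3):28501·3+1023→86526
Read S(12,2) = 2047, S(12,3) = 86526.

2047, 86526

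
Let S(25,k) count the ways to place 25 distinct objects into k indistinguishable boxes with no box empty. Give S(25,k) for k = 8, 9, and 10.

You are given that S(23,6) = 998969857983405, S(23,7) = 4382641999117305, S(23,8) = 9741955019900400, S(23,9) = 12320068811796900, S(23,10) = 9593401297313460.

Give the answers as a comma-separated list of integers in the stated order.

690223721118368580, 1167921451092973005, 1203163392175387500

@24  (24,7):4382641999117305·7+998969857983405→31677463851804540, (24,8):9741955019900400·8+4382641999117305→82318282158320505, (24,9):12320068811796900·9+9741955019900400→120622574326072500, (24,10):9593401297313460·10+12320068811796900→108254081784931500
@25  (25,8):82318282158320505·8+31677463851804540→690223721118368580, (25,9):120622574326072500·9+82318282158320505→1167921451092973005, (25,10):108254081784931500·10+120622574326072500→1203163392175387500
Read S(25,8) = 690223721118368580, S(25,9) = 1167921451092973005, S(25,10) = 1203163392175387500.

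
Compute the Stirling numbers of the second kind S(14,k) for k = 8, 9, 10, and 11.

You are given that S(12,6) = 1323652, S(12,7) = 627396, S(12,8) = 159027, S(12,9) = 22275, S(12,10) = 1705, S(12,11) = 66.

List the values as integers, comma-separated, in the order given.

20912320, 5135130, 752752, 66066

row 13: T[13][7]=7·627396+1323652=5715424  T[13][8]=8·159027+627396=1899612  T[13][9]=9·22275+159027=359502  T[13][10]=10·1705+22275=39325  T[13][11]=11·66+1705=2431
row 14: T[14][8]=8·1899612+5715424=20912320  T[14][9]=9·359502+1899612=5135130  T[14][10]=10·39325+359502=752752  T[14][11]=11·2431+39325=66066
Read S(14,8) = 20912320, S(14,9) = 5135130, S(14,10) = 752752, S(14,11) = 66066.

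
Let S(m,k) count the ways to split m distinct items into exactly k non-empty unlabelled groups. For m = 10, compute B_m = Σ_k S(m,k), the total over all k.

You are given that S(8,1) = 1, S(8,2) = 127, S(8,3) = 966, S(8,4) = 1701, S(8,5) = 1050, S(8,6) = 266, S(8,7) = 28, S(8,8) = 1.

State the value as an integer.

@9  (9,1):1·1+0→1, (9,2):127·2+1→255, (9,3):966·3+127→3025, (9,4):1701·4+966→7770, (9,5):1050·5+1701→6951, (9,6):266·6+1050→2646, (9,7):28·7+266→462, (9,8):1·8+28→36, (9,9):0·9+1→1
@10  (10,1):1·1+0→1, (10,2):255·2+1→511, (10,3):3025·3+255→9330, (10,4):7770·4+3025→34105, (10,5):6951·5+7770→42525, (10,6):2646·6+6951→22827, (10,7):462·7+2646→5880, (10,8):36·8+462→750, (10,9):1·9+36→45, (10,10):0·10+1→1
B_10 = ΣS(10,k) = 1+511+9330+34105+42525+22827+5880+750+45+1 = 115975

115975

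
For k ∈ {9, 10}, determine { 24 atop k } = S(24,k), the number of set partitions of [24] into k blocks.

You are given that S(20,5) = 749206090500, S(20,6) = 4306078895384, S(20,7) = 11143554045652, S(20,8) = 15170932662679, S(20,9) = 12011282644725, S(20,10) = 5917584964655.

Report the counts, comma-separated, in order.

120622574326072500, 108254081784931500

row 21: T[21][6]=6·4306078895384+749206090500=26585679462804  T[21][7]=7·11143554045652+4306078895384=82310957214948  T[21][8]=8·15170932662679+11143554045652=132511015347084  T[21][9]=9·12011282644725+15170932662679=123272476465204  T[21][10]=10·5917584964655+12011282644725=71187132291275
row 22: T[22][7]=7·82310957214948+26585679462804=602762379967440  T[22][8]=8·132511015347084+82310957214948=1142399079991620  T[22][9]=9·123272476465204+132511015347084=1241963303533920  T[22][10]=10·71187132291275+123272476465204=835143799377954
row 23: T[23][8]=8·1142399079991620+602762379967440=9741955019900400  T[23][9]=9·1241963303533920+1142399079991620=12320068811796900  T[23][10]=10·835143799377954+1241963303533920=9593401297313460
row 24: T[24][9]=9·12320068811796900+9741955019900400=120622574326072500  T[24][10]=10·9593401297313460+12320068811796900=108254081784931500
Read S(24,9) = 120622574326072500, S(24,10) = 108254081784931500.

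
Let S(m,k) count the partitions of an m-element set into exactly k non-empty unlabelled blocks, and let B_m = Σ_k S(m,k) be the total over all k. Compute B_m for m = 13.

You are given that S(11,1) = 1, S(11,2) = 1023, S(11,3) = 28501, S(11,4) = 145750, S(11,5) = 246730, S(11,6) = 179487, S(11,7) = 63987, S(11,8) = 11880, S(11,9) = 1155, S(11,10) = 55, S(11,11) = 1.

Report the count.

@12  (12,1):1·1+0→1, (12,2):1023·2+1→2047, (12,3):28501·3+1023→86526, (12,4):145750·4+28501→611501, (12,5):246730·5+145750→1379400, (12,6):179487·6+246730→1323652, (12,7):63987·7+179487→627396, (12,8):11880·8+63987→159027, (12,9):1155·9+11880→22275, (12,10):55·10+1155→1705, (12,11):1·11+55→66, (12,12):0·12+1→1
@13  (13,1):1·1+0→1, (13,2):2047·2+1→4095, (13,3):86526·3+2047→261625, (13,4):611501·4+86526→2532530, (13,5):1379400·5+611501→7508501, (13,6):1323652·6+1379400→9321312, (13,7):627396·7+1323652→5715424, (13,8):159027·8+627396→1899612, (13,9):22275·9+159027→359502, (13,10):1705·10+22275→39325, (13,11):66·11+1705→2431, (13,12):1·12+66→78, (13,13):0·13+1→1
B_13 = ΣS(13,k) = 1+4095+261625+2532530+7508501+9321312+5715424+1899612+359502+39325+2431+78+1 = 27644437

27644437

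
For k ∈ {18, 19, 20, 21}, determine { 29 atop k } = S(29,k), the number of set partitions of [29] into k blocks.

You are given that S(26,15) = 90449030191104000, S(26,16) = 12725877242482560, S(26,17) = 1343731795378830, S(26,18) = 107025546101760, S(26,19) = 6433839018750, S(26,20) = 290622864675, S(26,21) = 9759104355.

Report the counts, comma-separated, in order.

2598531274376323650, 239332331869053150, 17110181160972900, 949910385013590

row 27: T[27][16]=16·12725877242482560+90449030191104000=294063066070824960  T[27][17]=17·1343731795378830+12725877242482560=35569317763922670  T[27][18]=18·107025546101760+1343731795378830=3270191625210510  T[27][19]=19·6433839018750+107025546101760=229268487458010  T[27][20]=20·290622864675+6433839018750=12246296312250  T[27][21]=21·9759104355+290622864675=495564056130
row 28: T[28][17]=17·35569317763922670+294063066070824960=898741468057510350  T[28][18]=18·3270191625210510+35569317763922670=94432767017711850  T[28][19]=19·229268487458010+3270191625210510=7626292886912700  T[28][20]=20·12246296312250+229268487458010=474194413703010  T[28][21]=21·495564056130+12246296312250=22653141490980
row 29: T[29][18]=18·94432767017711850+898741468057510350=2598531274376323650  T[29][19]=19·7626292886912700+94432767017711850=239332331869053150  T[29][20]=20·474194413703010+7626292886912700=17110181160972900  T[29][21]=21·22653141490980+474194413703010=949910385013590
Read S(29,18) = 2598531274376323650, S(29,19) = 239332331869053150, S(29,20) = 17110181160972900, S(29,21) = 949910385013590.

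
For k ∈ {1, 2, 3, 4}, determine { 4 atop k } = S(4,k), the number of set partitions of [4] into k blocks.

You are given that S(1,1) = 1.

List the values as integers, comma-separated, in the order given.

1, 7, 6, 1

@2  (2,1):1·1+0→1, (2,2):0·2+1→1
@3  (3,1):1·1+0→1, (3,2):1·2+1→3, (3,3):0·3+1→1
@4  (4,1):1·1+0→1, (4,2):3·2+1→7, (4,3):1·3+3→6, (4,4):0·4+1→1
Read S(4,1) = 1, S(4,2) = 7, S(4,3) = 6, S(4,4) = 1.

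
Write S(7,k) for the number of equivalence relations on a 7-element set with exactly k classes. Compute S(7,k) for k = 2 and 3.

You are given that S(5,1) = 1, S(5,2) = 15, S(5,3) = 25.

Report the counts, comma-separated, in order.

i=6: T(6,1)=0+1·1=1 | T(6,2)=1+2·15=31 | T(6,3)=15+3·25=90
i=7: T(7,2)=1+2·31=63 | T(7,3)=31+3·90=301
Read S(7,2) = 63, S(7,3) = 301.

63, 301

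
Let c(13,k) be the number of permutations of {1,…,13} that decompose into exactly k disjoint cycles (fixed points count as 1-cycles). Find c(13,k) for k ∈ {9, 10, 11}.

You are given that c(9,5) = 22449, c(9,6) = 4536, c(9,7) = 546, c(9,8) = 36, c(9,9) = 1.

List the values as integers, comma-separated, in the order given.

749463, 55770, 2717

r10: T_10,6=9×4536+22449=63273; T_10,7=9×546+4536=9450; T_10,8=9×36+546=870; T_10,9=9×1+36=45; T_10,10=9×0+1=1
r11: T_11,7=10×9450+63273=157773; T_11,8=10×870+9450=18150; T_11,9=10×45+870=1320; T_11,10=10×1+45=55; T_11,11=10×0+1=1
r12: T_12,8=11×18150+157773=357423; T_12,9=11×1320+18150=32670; T_12,10=11×55+1320=1925; T_12,11=11×1+55=66
r13: T_13,9=12×32670+357423=749463; T_13,10=12×1925+32670=55770; T_13,11=12×66+1925=2717
Read c(13,9) = 749463, c(13,10) = 55770, c(13,11) = 2717.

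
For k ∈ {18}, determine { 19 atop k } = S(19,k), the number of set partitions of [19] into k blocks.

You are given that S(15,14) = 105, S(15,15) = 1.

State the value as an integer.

r16: T_16,15=15×1+105=120; T_16,16=16×0+1=1
r17: T_17,16=16×1+120=136; T_17,17=17×0+1=1
r18: T_18,17=17×1+136=153; T_18,18=18×0+1=1
r19: T_19,18=18×1+153=171
Read S(19,18) = 171.

171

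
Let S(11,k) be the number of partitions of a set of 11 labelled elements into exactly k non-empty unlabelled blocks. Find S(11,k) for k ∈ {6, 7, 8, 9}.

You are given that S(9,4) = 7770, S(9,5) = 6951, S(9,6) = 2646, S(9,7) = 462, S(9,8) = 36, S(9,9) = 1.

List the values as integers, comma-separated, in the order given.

row 10: T[10][5]=5·6951+7770=42525  T[10][6]=6·2646+6951=22827  T[10][7]=7·462+2646=5880  T[10][8]=8·36+462=750  T[10][9]=9·1+36=45
row 11: T[11][6]=6·22827+42525=179487  T[11][7]=7·5880+22827=63987  T[11][8]=8·750+5880=11880  T[11][9]=9·45+750=1155
Read S(11,6) = 179487, S(11,7) = 63987, S(11,8) = 11880, S(11,9) = 1155.

179487, 63987, 11880, 1155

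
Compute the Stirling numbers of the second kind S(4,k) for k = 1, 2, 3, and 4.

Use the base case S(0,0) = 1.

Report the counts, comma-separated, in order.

i=1: T(1,1)=1+1·0=1
i=2: T(2,1)=0+1·1=1 | T(2,2)=1+2·0=1
i=3: T(3,1)=0+1·1=1 | T(3,2)=1+2·1=3 | T(3,3)=1+3·0=1
i=4: T(4,1)=0+1·1=1 | T(4,2)=1+2·3=7 | T(4,3)=3+3·1=6 | T(4,4)=1+4·0=1
Read S(4,1) = 1, S(4,2) = 7, S(4,3) = 6, S(4,4) = 1.

1, 7, 6, 1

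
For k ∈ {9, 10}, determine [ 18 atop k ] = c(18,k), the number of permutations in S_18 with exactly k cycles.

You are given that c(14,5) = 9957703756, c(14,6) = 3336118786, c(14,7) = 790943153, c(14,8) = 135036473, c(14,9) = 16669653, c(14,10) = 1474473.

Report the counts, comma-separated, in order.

r15: T_15,6=14×3336118786+9957703756=56663366760; T_15,7=14×790943153+3336118786=14409322928; T_15,8=14×135036473+790943153=2681453775; T_15,9=14×16669653+135036473=368411615; T_15,10=14×1474473+16669653=37312275
r16: T_16,7=15×14409322928+56663366760=272803210680; T_16,8=15×2681453775+14409322928=54631129553; T_16,9=15×368411615+2681453775=8207628000; T_16,10=15×37312275+368411615=928095740
r17: T_17,8=16×54631129553+272803210680=1146901283528; T_17,9=16×8207628000+54631129553=185953177553; T_17,10=16×928095740+8207628000=23057159840
r18: T_18,9=17×185953177553+1146901283528=4308105301929; T_18,10=17×23057159840+185953177553=577924894833
Read c(18,9) = 4308105301929, c(18,10) = 577924894833.

4308105301929, 577924894833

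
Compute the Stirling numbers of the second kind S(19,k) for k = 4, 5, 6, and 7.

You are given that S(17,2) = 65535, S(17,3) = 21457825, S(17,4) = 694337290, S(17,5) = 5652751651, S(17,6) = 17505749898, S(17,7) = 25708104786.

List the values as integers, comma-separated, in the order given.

[18] T[18,3]:3*21457825+65535=64439010 · T[18,4]:4*694337290+21457825=2798806985 · T[18,5]:5*5652751651+694337290=28958095545 · T[18,6]:6*17505749898+5652751651=110687251039 · T[18,7]:7*25708104786+17505749898=197462483400
[19] T[19,4]:4*2798806985+64439010=11259666950 · T[19,5]:5*28958095545+2798806985=147589284710 · T[19,6]:6*110687251039+28958095545=693081601779 · T[19,7]:7*197462483400+110687251039=1492924634839
Read S(19,4) = 11259666950, S(19,5) = 147589284710, S(19,6) = 693081601779, S(19,7) = 1492924634839.

11259666950, 147589284710, 693081601779, 1492924634839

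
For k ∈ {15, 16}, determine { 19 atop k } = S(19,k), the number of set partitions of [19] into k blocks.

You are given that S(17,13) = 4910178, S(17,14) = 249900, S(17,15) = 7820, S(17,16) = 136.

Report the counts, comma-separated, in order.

13916778, 527136

i=18: T(18,14)=4910178+14·249900=8408778 | T(18,15)=249900+15·7820=367200 | T(18,16)=7820+16·136=9996
i=19: T(19,15)=8408778+15·367200=13916778 | T(19,16)=367200+16·9996=527136
Read S(19,15) = 13916778, S(19,16) = 527136.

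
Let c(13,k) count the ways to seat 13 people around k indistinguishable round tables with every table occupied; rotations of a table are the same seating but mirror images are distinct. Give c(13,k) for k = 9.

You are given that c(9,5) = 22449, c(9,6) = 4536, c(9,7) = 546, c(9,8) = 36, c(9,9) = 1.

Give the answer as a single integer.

749463

r10: T_10,6=9×4536+22449=63273; T_10,7=9×546+4536=9450; T_10,8=9×36+546=870; T_10,9=9×1+36=45
r11: T_11,7=10×9450+63273=157773; T_11,8=10×870+9450=18150; T_11,9=10×45+870=1320
r12: T_12,8=11×18150+157773=357423; T_12,9=11×1320+18150=32670
r13: T_13,9=12×32670+357423=749463
Read c(13,9) = 749463.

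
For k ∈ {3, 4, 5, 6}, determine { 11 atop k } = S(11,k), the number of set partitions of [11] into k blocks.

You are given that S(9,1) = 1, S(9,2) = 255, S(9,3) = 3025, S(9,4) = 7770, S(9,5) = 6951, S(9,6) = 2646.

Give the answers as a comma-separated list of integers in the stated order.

[10] T[10,2]:2*255+1=511 · T[10,3]:3*3025+255=9330 · T[10,4]:4*7770+3025=34105 · T[10,5]:5*6951+7770=42525 · T[10,6]:6*2646+6951=22827
[11] T[11,3]:3*9330+511=28501 · T[11,4]:4*34105+9330=145750 · T[11,5]:5*42525+34105=246730 · T[11,6]:6*22827+42525=179487
Read S(11,3) = 28501, S(11,4) = 145750, S(11,5) = 246730, S(11,6) = 179487.

28501, 145750, 246730, 179487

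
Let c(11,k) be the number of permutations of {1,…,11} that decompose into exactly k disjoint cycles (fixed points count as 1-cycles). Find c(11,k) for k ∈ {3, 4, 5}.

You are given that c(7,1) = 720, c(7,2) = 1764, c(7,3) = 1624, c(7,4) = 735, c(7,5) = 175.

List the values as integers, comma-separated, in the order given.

12753576, 8409500, 3416930

@8  (8,1):720·7+0→5040, (8,2):1764·7+720→13068, (8,3):1624·7+1764→13132, (8,4):735·7+1624→6769, (8,5):175·7+735→1960
@9  (9,1):5040·8+0→40320, (9,2):13068·8+5040→109584, (9,3):13132·8+13068→118124, (9,4):6769·8+13132→67284, (9,5):1960·8+6769→22449
@10  (10,2):109584·9+40320→1026576, (10,3):118124·9+109584→1172700, (10,4):67284·9+118124→723680, (10,5):22449·9+67284→269325
@11  (11,3):1172700·10+1026576→12753576, (11,4):723680·10+1172700→8409500, (11,5):269325·10+723680→3416930
Read c(11,3) = 12753576, c(11,4) = 8409500, c(11,5) = 3416930.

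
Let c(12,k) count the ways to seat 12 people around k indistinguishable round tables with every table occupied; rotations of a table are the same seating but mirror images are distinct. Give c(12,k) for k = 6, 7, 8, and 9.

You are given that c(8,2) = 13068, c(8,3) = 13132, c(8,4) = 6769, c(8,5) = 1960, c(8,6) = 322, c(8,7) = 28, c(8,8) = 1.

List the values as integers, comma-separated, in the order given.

13339535, 2637558, 357423, 32670

[9] T[9,3]:8*13132+13068=118124 · T[9,4]:8*6769+13132=67284 · T[9,5]:8*1960+6769=22449 · T[9,6]:8*322+1960=4536 · T[9,7]:8*28+322=546 · T[9,8]:8*1+28=36 · T[9,9]:8*0+1=1
[10] T[10,4]:9*67284+118124=723680 · T[10,5]:9*22449+67284=269325 · T[10,6]:9*4536+22449=63273 · T[10,7]:9*546+4536=9450 · T[10,8]:9*36+546=870 · T[10,9]:9*1+36=45
[11] T[11,5]:10*269325+723680=3416930 · T[11,6]:10*63273+269325=902055 · T[11,7]:10*9450+63273=157773 · T[11,8]:10*870+9450=18150 · T[11,9]:10*45+870=1320
[12] T[12,6]:11*902055+3416930=13339535 · T[12,7]:11*157773+902055=2637558 · T[12,8]:11*18150+157773=357423 · T[12,9]:11*1320+18150=32670
Read c(12,6) = 13339535, c(12,7) = 2637558, c(12,8) = 357423, c(12,9) = 32670.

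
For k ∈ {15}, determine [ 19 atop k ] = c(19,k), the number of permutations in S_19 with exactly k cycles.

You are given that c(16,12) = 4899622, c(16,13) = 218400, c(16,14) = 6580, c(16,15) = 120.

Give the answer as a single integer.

[17] T[17,13]:16*218400+4899622=8394022 · T[17,14]:16*6580+218400=323680 · T[17,15]:16*120+6580=8500
[18] T[18,14]:17*323680+8394022=13896582 · T[18,15]:17*8500+323680=468180
[19] T[19,15]:18*468180+13896582=22323822
Read c(19,15) = 22323822.

22323822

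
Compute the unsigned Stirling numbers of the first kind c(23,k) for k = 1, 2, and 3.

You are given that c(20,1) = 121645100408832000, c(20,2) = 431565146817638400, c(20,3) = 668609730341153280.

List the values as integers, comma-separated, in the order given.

1124000727777607680000, 4148476779335454720000, 6756146673770930688000

r21: T_21,1=20×121645100408832000+0=2432902008176640000; T_21,2=20×431565146817638400+121645100408832000=8752948036761600000; T_21,3=20×668609730341153280+431565146817638400=13803759753640704000
r22: T_22,1=21×2432902008176640000+0=51090942171709440000; T_22,2=21×8752948036761600000+2432902008176640000=186244810780170240000; T_22,3=21×13803759753640704000+8752948036761600000=298631902863216384000
r23: T_23,1=22×51090942171709440000+0=1124000727777607680000; T_23,2=22×186244810780170240000+51090942171709440000=4148476779335454720000; T_23,3=22×298631902863216384000+186244810780170240000=6756146673770930688000
Read c(23,1) = 1124000727777607680000, c(23,2) = 4148476779335454720000, c(23,3) = 6756146673770930688000.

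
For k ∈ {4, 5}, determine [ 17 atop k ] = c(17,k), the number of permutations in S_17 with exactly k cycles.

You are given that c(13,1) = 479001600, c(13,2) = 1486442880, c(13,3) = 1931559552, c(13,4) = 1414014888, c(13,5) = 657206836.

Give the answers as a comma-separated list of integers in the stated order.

87077748875904, 48366009233424

row 14: T[14][1]=13·479001600+0=6227020800  T[14][2]=13·1486442880+479001600=19802759040  T[14][3]=13·1931559552+1486442880=26596717056  T[14][4]=13·1414014888+1931559552=20313753096  T[14][5]=13·657206836+1414014888=9957703756
row 15: T[15][2]=14·19802759040+6227020800=283465647360  T[15][3]=14·26596717056+19802759040=392156797824  T[15][4]=14·20313753096+26596717056=310989260400  T[15][5]=14·9957703756+20313753096=159721605680
row 16: T[16][3]=15·392156797824+283465647360=6165817614720  T[16][4]=15·310989260400+392156797824=5056995703824  T[16][5]=15·159721605680+310989260400=2706813345600
row 17: T[17][4]=16·5056995703824+6165817614720=87077748875904  T[17][5]=16·2706813345600+5056995703824=48366009233424
Read c(17,4) = 87077748875904, c(17,5) = 48366009233424.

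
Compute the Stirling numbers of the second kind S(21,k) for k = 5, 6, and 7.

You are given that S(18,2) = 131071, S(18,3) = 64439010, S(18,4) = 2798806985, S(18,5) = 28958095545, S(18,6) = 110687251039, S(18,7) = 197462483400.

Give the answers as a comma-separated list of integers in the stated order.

3791262568401, 26585679462804, 82310957214948

row 19: T[19][3]=3·64439010+131071=193448101  T[19][4]=4·2798806985+64439010=11259666950  T[19][5]=5·28958095545+2798806985=147589284710  T[19][6]=6·110687251039+28958095545=693081601779  T[19][7]=7·197462483400+110687251039=1492924634839
row 20: T[20][4]=4·11259666950+193448101=45232115901  T[20][5]=5·147589284710+11259666950=749206090500  T[20][6]=6·693081601779+147589284710=4306078895384  T[20][7]=7·1492924634839+693081601779=11143554045652
row 21: T[21][5]=5·749206090500+45232115901=3791262568401  T[21][6]=6·4306078895384+749206090500=26585679462804  T[21][7]=7·11143554045652+4306078895384=82310957214948
Read S(21,5) = 3791262568401, S(21,6) = 26585679462804, S(21,7) = 82310957214948.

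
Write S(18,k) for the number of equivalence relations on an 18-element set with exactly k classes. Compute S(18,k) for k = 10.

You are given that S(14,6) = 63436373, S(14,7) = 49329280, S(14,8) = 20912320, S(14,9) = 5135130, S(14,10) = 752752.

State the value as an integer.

row 15: T[15][7]=7·49329280+63436373=408741333  T[15][8]=8·20912320+49329280=216627840  T[15][9]=9·5135130+20912320=67128490  T[15][10]=10·752752+5135130=12662650
row 16: T[16][8]=8·216627840+408741333=2141764053  T[16][9]=9·67128490+216627840=820784250  T[16][10]=10·12662650+67128490=193754990
row 17: T[17][9]=9·820784250+2141764053=9528822303  T[17][10]=10·193754990+820784250=2758334150
row 18: T[18][10]=10·2758334150+9528822303=37112163803
Read S(18,10) = 37112163803.

37112163803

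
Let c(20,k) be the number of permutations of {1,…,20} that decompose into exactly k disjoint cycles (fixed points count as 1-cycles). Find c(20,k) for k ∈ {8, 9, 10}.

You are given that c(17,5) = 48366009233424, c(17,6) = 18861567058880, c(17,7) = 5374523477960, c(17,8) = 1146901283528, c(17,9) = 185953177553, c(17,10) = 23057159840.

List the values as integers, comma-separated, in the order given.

i=18: T(18,6)=48366009233424+17·18861567058880=369012649234384 | T(18,7)=18861567058880+17·5374523477960=110228466184200 | T(18,8)=5374523477960+17·1146901283528=24871845297936 | T(18,9)=1146901283528+17·185953177553=4308105301929 | T(18,10)=185953177553+17·23057159840=577924894833
i=19: T(19,7)=369012649234384+18·110228466184200=2353125040549984 | T(19,8)=110228466184200+18·24871845297936=557921681547048 | T(19,9)=24871845297936+18·4308105301929=102417740732658 | T(19,10)=4308105301929+18·577924894833=14710753408923
i=20: T(20,8)=2353125040549984+19·557921681547048=12953636989943896 | T(20,9)=557921681547048+19·102417740732658=2503858755467550 | T(20,10)=102417740732658+19·14710753408923=381922055502195
Read c(20,8) = 12953636989943896, c(20,9) = 2503858755467550, c(20,10) = 381922055502195.

12953636989943896, 2503858755467550, 381922055502195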